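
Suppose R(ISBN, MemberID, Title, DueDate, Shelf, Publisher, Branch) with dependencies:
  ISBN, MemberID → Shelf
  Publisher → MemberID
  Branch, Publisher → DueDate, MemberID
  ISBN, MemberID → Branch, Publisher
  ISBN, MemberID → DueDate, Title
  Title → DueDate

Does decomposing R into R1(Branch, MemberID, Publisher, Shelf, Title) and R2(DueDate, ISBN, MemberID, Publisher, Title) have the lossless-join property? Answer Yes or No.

No

R1 ∩ R2 = {MemberID, Publisher, Title}; its closure under F is {DueDate, MemberID, Publisher, Title}.
R1 ⊄ {DueDate, MemberID, Publisher, Title} and R2 ⊄ {DueDate, MemberID, Publisher, Title}, so the split is lossy.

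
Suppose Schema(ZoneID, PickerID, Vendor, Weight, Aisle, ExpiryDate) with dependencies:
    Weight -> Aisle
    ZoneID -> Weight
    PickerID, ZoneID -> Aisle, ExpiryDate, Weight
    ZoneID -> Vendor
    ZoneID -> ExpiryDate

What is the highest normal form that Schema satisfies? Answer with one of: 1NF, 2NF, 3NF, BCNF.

Candidate key: {PickerID, ZoneID}. Prime attributes: {PickerID, ZoneID}.
Weight -> Aisle breaks BCNF: {Weight}⁺ = {Aisle, Weight}, so {Weight} is not a superkey.
Because {Aisle} is non-prime and the left side of Weight -> Aisle is not a superkey, the relation is not in 3NF.
{ZoneID} is a proper subset of the key {PickerID, ZoneID}, and {ZoneID}⁺ contains the non-prime attributes {Aisle, ExpiryDate, Vendor, Weight} — a partial dependency, so 2NF is violated.

1NF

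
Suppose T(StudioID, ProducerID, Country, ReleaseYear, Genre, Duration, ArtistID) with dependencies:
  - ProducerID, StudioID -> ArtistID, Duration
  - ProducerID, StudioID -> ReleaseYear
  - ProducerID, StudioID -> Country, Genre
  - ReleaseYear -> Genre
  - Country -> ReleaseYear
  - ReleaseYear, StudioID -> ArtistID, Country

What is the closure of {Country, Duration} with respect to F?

Start with {Country, Duration}.
Country -> ReleaseYear applies; add {ReleaseYear} → now {Country, Duration, ReleaseYear}.
ReleaseYear -> Genre applies; add {Genre} → now {Country, Duration, Genre, ReleaseYear}.
No further FD applies.

{Country, Duration, Genre, ReleaseYear}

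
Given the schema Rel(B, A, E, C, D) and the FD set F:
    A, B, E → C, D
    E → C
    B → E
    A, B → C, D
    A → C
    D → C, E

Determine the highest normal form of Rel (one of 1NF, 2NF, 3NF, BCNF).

1NF

Candidate key: {A, B}. Prime attributes: {A, B}.
E → C: {E}⁺ = {C, E}, which is not all of the attributes, so the left side is not a superkey — BCNF is violated.
E → C has non-prime {C} on the right and a non-superkey on the left, so 3NF fails.
Since {A} ⊂ {A, B} and {A}⁺ ⊇ {C} with {C} non-prime, there is a partial dependency; 2NF fails.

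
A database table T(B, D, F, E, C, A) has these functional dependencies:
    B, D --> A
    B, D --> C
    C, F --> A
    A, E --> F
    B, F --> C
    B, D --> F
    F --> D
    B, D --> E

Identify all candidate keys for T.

Attributes never on any right-hand side: {B} — every candidate key must contain it.
Closure of {B, D} is {A, B, C, D, E, F}, the whole schema; {B, D} is a candidate key.
Closure of {B, F} is {A, B, C, D, E, F}, the whole schema; {B, F} is a candidate key.
Closure of {A, B, E} is {A, B, C, D, E, F}, the whole schema; {A, B, E} is a candidate key.
Any other superkey properly contains one of these, so there are no further candidate keys.

{A, B, E}, {B, D}, {B, F}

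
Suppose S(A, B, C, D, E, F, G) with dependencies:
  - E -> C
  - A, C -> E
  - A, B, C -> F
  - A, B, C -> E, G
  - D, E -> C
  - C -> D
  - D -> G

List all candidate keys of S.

Attributes never on any right-hand side: {A, B} — every candidate key must contain all of them.
Closure of {A, B, C} is {A, B, C, D, E, F, G}, the whole schema; {A, B, C} is a candidate key.
Closure of {A, B, E} is {A, B, C, D, E, F, G}, the whole schema; {A, B, E} is a candidate key.
No proper subset of any of these is a key, and no other minimal superkey exists.

{A, B, C}, {A, B, E}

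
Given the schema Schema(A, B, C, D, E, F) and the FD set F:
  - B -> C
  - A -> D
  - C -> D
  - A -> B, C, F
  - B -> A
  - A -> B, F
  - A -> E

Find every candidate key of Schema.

{A}, {B}

Closure of {A} is {A, B, C, D, E, F}, the whole schema; {A} is a candidate key.
Closure of {B} is {A, B, C, D, E, F}, the whole schema; {B} is a candidate key.
Any other superkey properly contains one of these, so there are no further candidate keys.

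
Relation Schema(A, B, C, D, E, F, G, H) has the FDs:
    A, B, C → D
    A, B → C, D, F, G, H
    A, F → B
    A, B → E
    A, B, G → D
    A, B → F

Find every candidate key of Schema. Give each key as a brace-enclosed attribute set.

{A} never appears on the right of any FD, so every key must include it.
{A, B}⁺ = {A, B, C, D, E, F, G, H}, which is every attribute, so {A, B} is a candidate key.
{A, F}⁺ = {A, B, C, D, E, F, G, H}, which is every attribute, so {A, F} is a candidate key.
Any other superkey properly contains one of these, so there are no further candidate keys.

{A, B}, {A, F}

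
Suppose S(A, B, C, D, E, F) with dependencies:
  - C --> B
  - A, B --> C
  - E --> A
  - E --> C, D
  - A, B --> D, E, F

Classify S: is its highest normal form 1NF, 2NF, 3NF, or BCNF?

Candidate keys: {A, B}, {A, C}, {E}. Prime attributes: {A, B, C, E}.
C --> B breaks BCNF: {C}⁺ = {B, C}, so {C} is not a superkey.
Since {B} ⊆ prime attributes and every other non-superkey FD also has a prime right side, the schema is in 3NF.

3NF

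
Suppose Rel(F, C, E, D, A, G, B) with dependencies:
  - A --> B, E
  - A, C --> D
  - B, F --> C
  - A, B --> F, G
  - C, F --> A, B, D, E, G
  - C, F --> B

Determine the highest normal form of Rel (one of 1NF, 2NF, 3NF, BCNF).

BCNF

Candidate keys: {A}, {B, F}, {C, F}. Prime attributes: {A, B, C, F}.
Each dependency's left side is a superkey — BCNF holds.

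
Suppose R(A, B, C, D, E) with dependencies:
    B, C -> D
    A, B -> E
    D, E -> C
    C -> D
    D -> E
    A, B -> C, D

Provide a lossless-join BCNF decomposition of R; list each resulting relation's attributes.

{A, B, C}; {B, D}; {C, D, E}

Candidate key of the original relation: {A, B}.
Within {A, B, C, D, E}: {B, C}⁺ ∩ {A, B, C, D, E} = {B, C, D, E}, not the whole set, so B, C -> D, E violates BCNF; decompose into {B, C, D, E} and {A, B, C}.
Within {B, C, D, E}: {D, E}⁺ ∩ {B, C, D, E} = {C, D, E}, not the whole set, so D, E -> C violates BCNF; decompose into {C, D, E} and {B, D, E}.
{C, D, E} has no BCNF violation.
Within {B, D, E}: {D}⁺ ∩ {B, D, E} = {D, E}, not the whole set, so D -> E violates BCNF; decompose into {D, E} and {B, D}.
{D, E} has no BCNF violation.
{B, D} has no BCNF violation.
{A, B, C} has no BCNF violation.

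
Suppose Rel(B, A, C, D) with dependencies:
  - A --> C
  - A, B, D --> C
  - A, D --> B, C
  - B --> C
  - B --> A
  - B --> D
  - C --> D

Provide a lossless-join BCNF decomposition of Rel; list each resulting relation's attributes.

Candidate keys of the original relation: {A}, {B}.
{A, B, C, D}: {C} determines {C, D} here but is not a superkey — split on C --> D, giving {C, D} and {A, B, C}.
{C, D}: every determinant is a superkey — BCNF.
{A, B, C}: every determinant is a superkey — BCNF.

{A, B, C}; {C, D}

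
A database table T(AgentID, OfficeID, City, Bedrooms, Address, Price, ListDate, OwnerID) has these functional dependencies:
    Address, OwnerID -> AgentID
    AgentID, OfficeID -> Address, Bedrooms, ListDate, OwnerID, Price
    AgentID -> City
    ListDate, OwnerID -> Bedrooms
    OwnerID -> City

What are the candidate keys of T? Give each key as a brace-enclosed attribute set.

{OfficeID} never appears on the right of any FD, so every key must include it.
Closure of {AgentID, OfficeID} is {Address, AgentID, Bedrooms, City, ListDate, OfficeID, OwnerID, Price}, the whole schema; {AgentID, OfficeID} is a candidate key.
Closure of {Address, OfficeID, OwnerID} is {Address, AgentID, Bedrooms, City, ListDate, OfficeID, OwnerID, Price}, the whole schema; {Address, OfficeID, OwnerID} is a candidate key.
These are minimal and exhaustive — every other superkey contains one of them.

{Address, OfficeID, OwnerID}, {AgentID, OfficeID}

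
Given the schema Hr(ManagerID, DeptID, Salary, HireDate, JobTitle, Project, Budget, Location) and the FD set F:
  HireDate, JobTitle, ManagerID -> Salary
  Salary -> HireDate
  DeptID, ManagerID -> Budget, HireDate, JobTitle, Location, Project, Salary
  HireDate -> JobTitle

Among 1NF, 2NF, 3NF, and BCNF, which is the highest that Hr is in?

2NF

Candidate key: {DeptID, ManagerID}. Prime attributes: {DeptID, ManagerID}.
For HireDate, JobTitle, ManagerID -> Salary we have {HireDate, JobTitle, ManagerID}⁺ = {HireDate, JobTitle, ManagerID, Salary}; {HireDate, JobTitle, ManagerID} is not a superkey, so BCNF fails.
HireDate, JobTitle, ManagerID -> Salary determines the non-prime attribute {Salary} from a non-superkey — 3NF is violated.
No non-prime attribute depends on a proper subset of any candidate key, so 2NF holds.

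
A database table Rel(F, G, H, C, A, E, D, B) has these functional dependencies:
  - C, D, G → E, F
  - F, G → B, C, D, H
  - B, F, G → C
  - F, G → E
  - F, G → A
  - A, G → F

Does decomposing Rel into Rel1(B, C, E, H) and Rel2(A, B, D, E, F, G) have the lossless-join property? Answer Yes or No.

No

The shared attributes are {B, E} and {B, E}⁺ = {B, E}.
The closure covers neither Rel1 nor Rel2 entirely; the join is not lossless.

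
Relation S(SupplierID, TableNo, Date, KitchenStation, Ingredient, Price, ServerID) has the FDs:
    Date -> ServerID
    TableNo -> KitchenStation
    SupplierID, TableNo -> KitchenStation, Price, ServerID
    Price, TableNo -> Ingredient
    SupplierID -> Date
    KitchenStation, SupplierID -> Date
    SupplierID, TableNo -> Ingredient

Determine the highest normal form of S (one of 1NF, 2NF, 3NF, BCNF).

Candidate key: {SupplierID, TableNo}. Prime attributes: {SupplierID, TableNo}.
Date -> ServerID: {Date}⁺ = {Date, ServerID}, which is not all of the attributes, so the left side is not a superkey — BCNF is violated.
Date -> ServerID determines the non-prime attribute {ServerID} from a non-superkey — 3NF is violated.
The proper key subset {SupplierID} of {SupplierID, TableNo} determines non-prime {Date, ServerID}, so the relation is not even in 2NF.

1NF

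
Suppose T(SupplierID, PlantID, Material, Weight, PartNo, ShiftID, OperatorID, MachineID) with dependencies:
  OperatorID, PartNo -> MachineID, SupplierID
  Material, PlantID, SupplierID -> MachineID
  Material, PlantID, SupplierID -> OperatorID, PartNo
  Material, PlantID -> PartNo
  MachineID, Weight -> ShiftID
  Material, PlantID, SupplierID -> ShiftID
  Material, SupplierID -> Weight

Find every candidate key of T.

Attributes never on any right-hand side: {Material, PlantID} — every candidate key must contain all of them.
{Material, OperatorID, PlantID} is a candidate key since {Material, OperatorID, PlantID}⁺ = {MachineID, Material, OperatorID, PartNo, PlantID, ShiftID, SupplierID, Weight} covers every attribute.
{Material, PlantID, SupplierID} is a candidate key since {Material, PlantID, SupplierID}⁺ = {MachineID, Material, OperatorID, PartNo, PlantID, ShiftID, SupplierID, Weight} covers every attribute.
These are minimal and exhaustive — every other superkey contains one of them.

{Material, OperatorID, PlantID}, {Material, PlantID, SupplierID}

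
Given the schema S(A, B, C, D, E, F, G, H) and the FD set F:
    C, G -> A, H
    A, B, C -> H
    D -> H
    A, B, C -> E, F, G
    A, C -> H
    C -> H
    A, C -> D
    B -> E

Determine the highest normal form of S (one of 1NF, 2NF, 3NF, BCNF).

Candidate keys: {A, B, C}, {B, C, G}. Prime attributes: {A, B, C, G}.
C, G -> A, H: {C, G}⁺ = {A, C, D, G, H}, which is not all of the attributes, so the left side is not a superkey — BCNF is violated.
C, G -> A, H has non-prime {H} on the right and a non-superkey on the left, so 3NF fails.
Since {B} ⊂ {A, B, C} and {B}⁺ ⊇ {E} with {E} non-prime, there is a partial dependency; 2NF fails.

1NF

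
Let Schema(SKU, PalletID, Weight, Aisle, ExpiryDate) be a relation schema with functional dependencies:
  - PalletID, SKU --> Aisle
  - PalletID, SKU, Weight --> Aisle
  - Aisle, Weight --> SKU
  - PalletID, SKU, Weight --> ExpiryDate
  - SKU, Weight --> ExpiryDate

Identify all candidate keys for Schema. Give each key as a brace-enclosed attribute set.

{Aisle, PalletID, Weight}, {PalletID, SKU, Weight}

Attributes never on any right-hand side: {PalletID, Weight} — every candidate key must contain all of them.
Closure of {Aisle, PalletID, Weight} is {Aisle, ExpiryDate, PalletID, SKU, Weight}, the whole schema; {Aisle, PalletID, Weight} is a candidate key.
Closure of {PalletID, SKU, Weight} is {Aisle, ExpiryDate, PalletID, SKU, Weight}, the whole schema; {PalletID, SKU, Weight} is a candidate key.
No proper subset of any of these is a key, and no other minimal superkey exists.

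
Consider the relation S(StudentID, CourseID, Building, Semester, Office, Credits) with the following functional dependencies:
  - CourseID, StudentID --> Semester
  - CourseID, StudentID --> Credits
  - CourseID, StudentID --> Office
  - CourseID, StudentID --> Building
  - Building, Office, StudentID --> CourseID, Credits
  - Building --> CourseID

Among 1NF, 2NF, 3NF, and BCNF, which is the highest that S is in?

Candidate keys: {Building, StudentID}, {CourseID, StudentID}. Prime attributes: {Building, CourseID, StudentID}.
Building --> CourseID: {Building}⁺ = {Building, CourseID}, which is not all of the attributes, so the left side is not a superkey — BCNF is violated.
But every attribute on its right side ({CourseID}) is prime, and the same holds for every other non-superkey FD, so 3NF still holds.

3NF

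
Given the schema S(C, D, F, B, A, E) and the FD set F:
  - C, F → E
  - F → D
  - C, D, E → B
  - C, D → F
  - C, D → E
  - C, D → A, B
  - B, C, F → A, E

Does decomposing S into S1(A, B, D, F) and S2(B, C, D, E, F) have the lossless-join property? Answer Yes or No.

S1 ∩ S2 = {B, D, F}; its closure under F is {B, D, F}.
The closure covers neither S1 nor S2 entirely; the join is not lossless.

No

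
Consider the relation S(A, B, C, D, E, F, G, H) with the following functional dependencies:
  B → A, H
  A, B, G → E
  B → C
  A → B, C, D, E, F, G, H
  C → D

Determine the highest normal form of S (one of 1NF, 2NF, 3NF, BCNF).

2NF

Candidate keys: {A}, {B}. Prime attributes: {A, B}.
C → D breaks BCNF: {C}⁺ = {C, D}, so {C} is not a superkey.
Because {D} is non-prime and the left side of C → D is not a superkey, the relation is not in 3NF.
All keys have size 1, which rules out partial dependencies — 2NF is satisfied.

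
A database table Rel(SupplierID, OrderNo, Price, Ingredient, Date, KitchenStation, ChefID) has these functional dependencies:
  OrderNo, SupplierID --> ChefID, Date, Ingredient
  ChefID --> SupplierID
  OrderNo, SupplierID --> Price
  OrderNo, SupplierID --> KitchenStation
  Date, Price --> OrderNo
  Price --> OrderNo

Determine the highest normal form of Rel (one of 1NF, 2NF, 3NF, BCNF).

3NF

Candidate keys: {ChefID, OrderNo}, {ChefID, Price}, {OrderNo, SupplierID}, {Price, SupplierID}. Prime attributes: {ChefID, OrderNo, Price, SupplierID}.
ChefID --> SupplierID: {ChefID}⁺ = {ChefID, SupplierID}, which is not all of the attributes, so the left side is not a superkey — BCNF is violated.
But every attribute on its right side ({SupplierID}) is prime, and the same holds for every other non-superkey FD, so 3NF still holds.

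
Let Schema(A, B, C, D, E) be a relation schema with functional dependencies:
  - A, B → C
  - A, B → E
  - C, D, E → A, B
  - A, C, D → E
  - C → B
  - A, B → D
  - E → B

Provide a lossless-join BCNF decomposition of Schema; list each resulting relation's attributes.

{A, C, D, E}; {B, C}

Candidate keys of the original relation: {A, B}, {A, C}, {A, E}, {C, D, E}.
{A, B, C, D, E}: {C} determines {B, C} here but is not a superkey — split on C → B, giving {B, C} and {A, C, D, E}.
{B, C} has no BCNF violation.
{A, C, D, E} has no BCNF violation.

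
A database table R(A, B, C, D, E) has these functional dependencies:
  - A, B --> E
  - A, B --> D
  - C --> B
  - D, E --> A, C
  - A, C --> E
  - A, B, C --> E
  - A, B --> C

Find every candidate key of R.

{A, B}, {A, C}, {D, E}

{A, B}⁺ = {A, B, C, D, E}, which is every attribute, so {A, B} is a candidate key.
{A, C}⁺ = {A, B, C, D, E}, which is every attribute, so {A, C} is a candidate key.
{D, E}⁺ = {A, B, C, D, E}, which is every attribute, so {D, E} is a candidate key.
No proper subset of any of these is a key, and no other minimal superkey exists.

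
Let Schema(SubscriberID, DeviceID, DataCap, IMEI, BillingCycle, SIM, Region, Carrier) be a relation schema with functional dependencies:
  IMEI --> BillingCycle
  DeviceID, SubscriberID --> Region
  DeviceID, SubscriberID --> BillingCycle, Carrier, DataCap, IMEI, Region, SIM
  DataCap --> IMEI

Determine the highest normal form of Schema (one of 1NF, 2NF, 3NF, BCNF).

2NF

Candidate key: {DeviceID, SubscriberID}. Prime attributes: {DeviceID, SubscriberID}.
IMEI --> BillingCycle: {IMEI}⁺ = {BillingCycle, IMEI}, which is not all of the attributes, so the left side is not a superkey — BCNF is violated.
IMEI --> BillingCycle has non-prime {BillingCycle} on the right and a non-superkey on the left, so 3NF fails.
No proper subset of a key has a non-prime attribute in its closure, so there is no partial dependency; 2NF holds.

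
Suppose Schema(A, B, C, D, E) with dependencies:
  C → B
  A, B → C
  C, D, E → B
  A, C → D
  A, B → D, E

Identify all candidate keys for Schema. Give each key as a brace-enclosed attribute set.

{A, B}, {A, C}

Attributes never on any right-hand side: {A} — every candidate key must contain it.
{A, B}⁺ = {A, B, C, D, E}, which is every attribute, so {A, B} is a candidate key.
{A, C}⁺ = {A, B, C, D, E}, which is every attribute, so {A, C} is a candidate key.
No proper subset of any of these is a key, and no other minimal superkey exists.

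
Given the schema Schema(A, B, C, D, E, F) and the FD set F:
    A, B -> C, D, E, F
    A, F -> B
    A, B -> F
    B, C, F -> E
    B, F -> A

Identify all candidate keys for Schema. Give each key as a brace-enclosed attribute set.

{A, B}, {A, F}, {B, F}

Closure of {A, B} is {A, B, C, D, E, F}, the whole schema; {A, B} is a candidate key.
Closure of {A, F} is {A, B, C, D, E, F}, the whole schema; {A, F} is a candidate key.
Closure of {B, F} is {A, B, C, D, E, F}, the whole schema; {B, F} is a candidate key.
These are minimal and exhaustive — every other superkey contains one of them.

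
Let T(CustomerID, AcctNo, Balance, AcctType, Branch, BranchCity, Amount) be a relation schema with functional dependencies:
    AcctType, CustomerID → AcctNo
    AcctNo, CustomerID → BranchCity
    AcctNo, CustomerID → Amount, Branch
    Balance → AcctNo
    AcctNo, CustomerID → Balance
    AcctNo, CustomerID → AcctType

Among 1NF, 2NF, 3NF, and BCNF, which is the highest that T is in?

3NF

Candidate keys: {AcctNo, CustomerID}, {AcctType, CustomerID}, {Balance, CustomerID}. Prime attributes: {AcctNo, AcctType, Balance, CustomerID}.
Balance → AcctNo: {Balance}⁺ = {AcctNo, Balance}, which is not all of the attributes, so the left side is not a superkey — BCNF is violated.
But every attribute on its right side ({AcctNo}) is prime, and the same holds for every other non-superkey FD, so 3NF still holds.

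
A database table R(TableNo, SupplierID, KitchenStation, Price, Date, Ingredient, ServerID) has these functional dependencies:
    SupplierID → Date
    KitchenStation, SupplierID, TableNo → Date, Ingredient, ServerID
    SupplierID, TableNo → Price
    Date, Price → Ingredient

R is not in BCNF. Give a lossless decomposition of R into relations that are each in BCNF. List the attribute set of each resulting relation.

Candidate key of the original relation: {KitchenStation, SupplierID, TableNo}.
In {Date, Ingredient, KitchenStation, Price, ServerID, SupplierID, TableNo}, {SupplierID} is not a superkey ({SupplierID}⁺ restricted to this set is {Date, SupplierID}), so split on SupplierID → Date into {Date, SupplierID} and {Ingredient, KitchenStation, Price, ServerID, SupplierID, TableNo}.
{Date, SupplierID} has no BCNF violation.
In {Ingredient, KitchenStation, Price, ServerID, SupplierID, TableNo}, {SupplierID, TableNo} is not a superkey ({SupplierID, TableNo}⁺ restricted to this set is {Ingredient, Price, SupplierID, TableNo}), so split on SupplierID, TableNo → Ingredient, Price into {Ingredient, Price, SupplierID, TableNo} and {KitchenStation, ServerID, SupplierID, TableNo}.
In {Ingredient, Price, SupplierID, TableNo}, {Price, SupplierID} is not a superkey ({Price, SupplierID}⁺ restricted to this set is {Ingredient, Price, SupplierID}), so split on Price, SupplierID → Ingredient into {Ingredient, Price, SupplierID} and {Price, SupplierID, TableNo}.
{Ingredient, Price, SupplierID} has no BCNF violation.
{Price, SupplierID, TableNo} has no BCNF violation.
{KitchenStation, ServerID, SupplierID, TableNo} has no BCNF violation.

{Date, SupplierID}; {Ingredient, Price, SupplierID}; {KitchenStation, ServerID, SupplierID, TableNo}; {Price, SupplierID, TableNo}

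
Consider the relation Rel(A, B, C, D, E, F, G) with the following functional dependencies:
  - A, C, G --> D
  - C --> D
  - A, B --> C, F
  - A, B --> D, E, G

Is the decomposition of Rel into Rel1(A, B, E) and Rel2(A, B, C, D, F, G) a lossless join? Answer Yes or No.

Rel1 ∩ Rel2 = {A, B}; its closure under F is {A, B, C, D, E, F, G}.
Since Rel1 ⊆ {A, B, C, D, E, F, G}, the intersection is a superkey of Rel1; the decomposition is lossless.

Yes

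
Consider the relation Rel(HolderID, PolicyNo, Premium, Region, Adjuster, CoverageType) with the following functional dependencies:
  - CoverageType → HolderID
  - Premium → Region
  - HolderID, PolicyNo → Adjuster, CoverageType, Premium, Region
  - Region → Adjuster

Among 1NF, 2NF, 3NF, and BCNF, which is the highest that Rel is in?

2NF

Candidate keys: {CoverageType, PolicyNo}, {HolderID, PolicyNo}. Prime attributes: {CoverageType, HolderID, PolicyNo}.
CoverageType → HolderID breaks BCNF: {CoverageType}⁺ = {CoverageType, HolderID}, so {CoverageType} is not a superkey.
Because {Region} is non-prime and the left side of Premium → Region is not a superkey, the relation is not in 3NF.
No non-prime attribute depends on a proper subset of any candidate key, so 2NF holds.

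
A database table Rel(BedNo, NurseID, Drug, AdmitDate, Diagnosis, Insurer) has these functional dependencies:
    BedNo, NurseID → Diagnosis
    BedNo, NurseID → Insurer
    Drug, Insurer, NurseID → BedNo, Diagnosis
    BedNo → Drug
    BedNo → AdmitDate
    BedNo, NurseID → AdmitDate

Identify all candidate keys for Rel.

{BedNo, NurseID}, {Drug, Insurer, NurseID}

Attributes never on any right-hand side: {NurseID} — every candidate key must contain it.
Closure of {BedNo, NurseID} is {AdmitDate, BedNo, Diagnosis, Drug, Insurer, NurseID}, the whole schema; {BedNo, NurseID} is a candidate key.
Closure of {Drug, Insurer, NurseID} is {AdmitDate, BedNo, Diagnosis, Drug, Insurer, NurseID}, the whole schema; {Drug, Insurer, NurseID} is a candidate key.
These are minimal and exhaustive — every other superkey contains one of them.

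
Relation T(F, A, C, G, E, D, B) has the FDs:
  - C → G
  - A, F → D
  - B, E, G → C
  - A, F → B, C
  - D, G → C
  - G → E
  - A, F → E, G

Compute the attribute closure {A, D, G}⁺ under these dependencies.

{A, C, D, E, G}

Start with {A, D, G}.
D, G → C applies; add {C} → now {A, C, D, G}.
G → E applies; add {E} → now {A, C, D, E, G}.
No further FD applies.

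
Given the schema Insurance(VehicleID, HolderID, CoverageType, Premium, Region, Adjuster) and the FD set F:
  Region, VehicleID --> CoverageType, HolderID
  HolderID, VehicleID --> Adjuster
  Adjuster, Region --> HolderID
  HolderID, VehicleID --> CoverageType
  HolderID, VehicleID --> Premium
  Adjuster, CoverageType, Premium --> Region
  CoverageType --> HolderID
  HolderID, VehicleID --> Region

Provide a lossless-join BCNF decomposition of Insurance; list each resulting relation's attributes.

{Adjuster, CoverageType, Premium, Region}; {Adjuster, CoverageType, Premium, VehicleID}; {Adjuster, HolderID, Region}

Candidate keys of the original relation: {CoverageType, VehicleID}, {HolderID, VehicleID}, {Region, VehicleID}.
Within {Adjuster, CoverageType, HolderID, Premium, Region, VehicleID}: {Adjuster, Region}⁺ ∩ {Adjuster, CoverageType, HolderID, Premium, Region, VehicleID} = {Adjuster, HolderID, Region}, not the whole set, so Adjuster, Region --> HolderID violates BCNF; decompose into {Adjuster, HolderID, Region} and {Adjuster, CoverageType, Premium, Region, VehicleID}.
{Adjuster, HolderID, Region} is in BCNF.
Within {Adjuster, CoverageType, Premium, Region, VehicleID}: {Adjuster, CoverageType, Premium}⁺ ∩ {Adjuster, CoverageType, Premium, Region, VehicleID} = {Adjuster, CoverageType, Premium, Region}, not the whole set, so Adjuster, CoverageType, Premium --> Region violates BCNF; decompose into {Adjuster, CoverageType, Premium, Region} and {Adjuster, CoverageType, Premium, VehicleID}.
{Adjuster, CoverageType, Premium, Region} is in BCNF.
{Adjuster, CoverageType, Premium, VehicleID} is in BCNF.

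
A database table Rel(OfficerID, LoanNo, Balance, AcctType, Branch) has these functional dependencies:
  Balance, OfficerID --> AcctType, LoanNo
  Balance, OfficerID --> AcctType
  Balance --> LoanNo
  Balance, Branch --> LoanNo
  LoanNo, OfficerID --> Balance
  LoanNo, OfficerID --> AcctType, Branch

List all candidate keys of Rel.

{Balance, OfficerID}, {LoanNo, OfficerID}

Attributes never on any right-hand side: {OfficerID} — every candidate key must contain it.
Closure of {Balance, OfficerID} is {AcctType, Balance, Branch, LoanNo, OfficerID}, the whole schema; {Balance, OfficerID} is a candidate key.
Closure of {LoanNo, OfficerID} is {AcctType, Balance, Branch, LoanNo, OfficerID}, the whole schema; {LoanNo, OfficerID} is a candidate key.
Any other superkey properly contains one of these, so there are no further candidate keys.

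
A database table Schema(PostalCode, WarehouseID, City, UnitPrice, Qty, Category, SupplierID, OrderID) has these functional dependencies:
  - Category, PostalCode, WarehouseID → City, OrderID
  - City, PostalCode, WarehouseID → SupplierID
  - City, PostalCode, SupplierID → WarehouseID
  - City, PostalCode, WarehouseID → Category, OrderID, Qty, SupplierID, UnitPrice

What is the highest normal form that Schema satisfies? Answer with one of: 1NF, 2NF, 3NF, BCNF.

BCNF

Candidate keys: {Category, PostalCode, WarehouseID}, {City, PostalCode, SupplierID}, {City, PostalCode, WarehouseID}. Prime attributes: {Category, City, PostalCode, SupplierID, WarehouseID}.
Each dependency's left side is a superkey — BCNF holds.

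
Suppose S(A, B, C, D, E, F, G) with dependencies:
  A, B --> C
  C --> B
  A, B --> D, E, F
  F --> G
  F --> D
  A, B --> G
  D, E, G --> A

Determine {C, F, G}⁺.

{B, C, D, F, G}

Start with {C, F, G}.
C --> B applies; add {B} → now {B, C, F, G}.
F --> D applies; add {D} → now {B, C, D, F, G}.
No further FD applies.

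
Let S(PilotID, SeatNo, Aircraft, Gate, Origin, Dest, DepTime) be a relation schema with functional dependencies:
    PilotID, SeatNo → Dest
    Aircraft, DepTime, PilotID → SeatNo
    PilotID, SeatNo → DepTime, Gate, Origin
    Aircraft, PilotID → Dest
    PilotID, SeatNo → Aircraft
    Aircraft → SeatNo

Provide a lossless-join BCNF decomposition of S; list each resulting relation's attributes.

{Aircraft, DepTime, Dest, Gate, Origin, PilotID}; {Aircraft, SeatNo}

Candidate keys of the original relation: {Aircraft, PilotID}, {PilotID, SeatNo}.
In {Aircraft, DepTime, Dest, Gate, Origin, PilotID, SeatNo}, {Aircraft} is not a superkey ({Aircraft}⁺ restricted to this set is {Aircraft, SeatNo}), so split on Aircraft → SeatNo into {Aircraft, SeatNo} and {Aircraft, DepTime, Dest, Gate, Origin, PilotID}.
{Aircraft, SeatNo}: every determinant is a superkey — BCNF.
{Aircraft, DepTime, Dest, Gate, Origin, PilotID}: every determinant is a superkey — BCNF.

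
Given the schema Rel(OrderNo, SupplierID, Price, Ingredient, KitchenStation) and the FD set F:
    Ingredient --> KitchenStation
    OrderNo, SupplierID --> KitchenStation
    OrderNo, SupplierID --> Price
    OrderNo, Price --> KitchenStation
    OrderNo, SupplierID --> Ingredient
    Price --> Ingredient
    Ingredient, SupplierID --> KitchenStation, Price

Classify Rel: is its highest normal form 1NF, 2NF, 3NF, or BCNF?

2NF

Candidate key: {OrderNo, SupplierID}. Prime attributes: {OrderNo, SupplierID}.
Ingredient --> KitchenStation breaks BCNF: {Ingredient}⁺ = {Ingredient, KitchenStation}, so {Ingredient} is not a superkey.
Ingredient --> KitchenStation has non-prime {KitchenStation} on the right and a non-superkey on the left, so 3NF fails.
No proper subset of a key has a non-prime attribute in its closure, so there is no partial dependency; 2NF holds.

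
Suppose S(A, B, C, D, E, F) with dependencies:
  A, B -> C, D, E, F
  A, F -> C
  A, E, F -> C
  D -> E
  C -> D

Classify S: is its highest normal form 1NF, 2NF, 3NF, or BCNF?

Candidate key: {A, B}. Prime attributes: {A, B}.
A, F -> C breaks BCNF: {A, F}⁺ = {A, C, D, E, F}, so {A, F} is not a superkey.
A, F -> C has non-prime {C} on the right and a non-superkey on the left, so 3NF fails.
No proper subset of a key has a non-prime attribute in its closure, so there is no partial dependency; 2NF holds.

2NF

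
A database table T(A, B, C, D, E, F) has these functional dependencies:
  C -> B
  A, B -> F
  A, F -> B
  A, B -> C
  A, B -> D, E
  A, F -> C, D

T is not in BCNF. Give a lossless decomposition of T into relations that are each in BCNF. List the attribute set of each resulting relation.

Candidate keys of the original relation: {A, B}, {A, C}, {A, F}.
{A, B, C, D, E, F}: {C} determines {B, C} here but is not a superkey — split on C -> B, giving {B, C} and {A, C, D, E, F}.
{B, C}: every determinant is a superkey — BCNF.
{A, C, D, E, F}: every determinant is a superkey — BCNF.

{A, C, D, E, F}; {B, C}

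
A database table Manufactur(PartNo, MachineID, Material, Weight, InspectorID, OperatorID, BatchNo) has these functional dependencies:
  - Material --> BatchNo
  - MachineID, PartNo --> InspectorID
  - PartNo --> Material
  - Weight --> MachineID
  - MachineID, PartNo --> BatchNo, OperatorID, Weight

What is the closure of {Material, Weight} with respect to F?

{BatchNo, MachineID, Material, Weight}

Start with {Material, Weight}.
Material --> BatchNo applies; add {BatchNo} → now {BatchNo, Material, Weight}.
Weight --> MachineID applies; add {MachineID} → now {BatchNo, MachineID, Material, Weight}.
No further FD applies.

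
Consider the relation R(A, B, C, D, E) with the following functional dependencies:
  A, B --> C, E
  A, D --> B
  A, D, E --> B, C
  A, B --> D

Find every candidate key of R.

No FD produces {A}, so it must be in every candidate key.
Closure of {A, B} is {A, B, C, D, E}, the whole schema; {A, B} is a candidate key.
Closure of {A, D} is {A, B, C, D, E}, the whole schema; {A, D} is a candidate key.
No proper subset of any of these is a key, and no other minimal superkey exists.

{A, B}, {A, D}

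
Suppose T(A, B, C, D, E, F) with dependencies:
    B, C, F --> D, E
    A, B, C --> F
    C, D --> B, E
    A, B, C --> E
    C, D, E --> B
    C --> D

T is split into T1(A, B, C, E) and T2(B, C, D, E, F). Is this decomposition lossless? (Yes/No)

No

The shared attributes are {B, C, E} and {B, C, E}⁺ = {B, C, D, E}.
Neither T1 nor T2 is contained in that closure, so the decomposition is lossy.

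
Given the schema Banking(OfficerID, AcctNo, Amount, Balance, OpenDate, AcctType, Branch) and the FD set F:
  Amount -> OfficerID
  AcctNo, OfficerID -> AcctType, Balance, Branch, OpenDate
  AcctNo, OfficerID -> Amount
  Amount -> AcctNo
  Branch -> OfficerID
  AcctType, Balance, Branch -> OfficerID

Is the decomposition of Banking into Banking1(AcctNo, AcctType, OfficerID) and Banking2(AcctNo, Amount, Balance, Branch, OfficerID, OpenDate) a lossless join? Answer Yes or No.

The shared attributes are {AcctNo, OfficerID} and {AcctNo, OfficerID}⁺ = {AcctNo, AcctType, Amount, Balance, Branch, OfficerID, OpenDate}.
Since Banking1 ⊆ {AcctNo, AcctType, Amount, Balance, Branch, OfficerID, OpenDate}, the intersection is a superkey of Banking1; the decomposition is lossless.

Yes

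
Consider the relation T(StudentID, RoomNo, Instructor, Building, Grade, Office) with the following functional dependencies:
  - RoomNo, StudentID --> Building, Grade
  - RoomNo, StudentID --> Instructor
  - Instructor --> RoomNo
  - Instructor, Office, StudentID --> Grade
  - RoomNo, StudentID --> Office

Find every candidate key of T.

{Instructor, StudentID}, {RoomNo, StudentID}

Attributes never on any right-hand side: {StudentID} — every candidate key must contain it.
Closure of {Instructor, StudentID} is {Building, Grade, Instructor, Office, RoomNo, StudentID}, the whole schema; {Instructor, StudentID} is a candidate key.
Closure of {RoomNo, StudentID} is {Building, Grade, Instructor, Office, RoomNo, StudentID}, the whole schema; {RoomNo, StudentID} is a candidate key.
No proper subset of any of these is a key, and no other minimal superkey exists.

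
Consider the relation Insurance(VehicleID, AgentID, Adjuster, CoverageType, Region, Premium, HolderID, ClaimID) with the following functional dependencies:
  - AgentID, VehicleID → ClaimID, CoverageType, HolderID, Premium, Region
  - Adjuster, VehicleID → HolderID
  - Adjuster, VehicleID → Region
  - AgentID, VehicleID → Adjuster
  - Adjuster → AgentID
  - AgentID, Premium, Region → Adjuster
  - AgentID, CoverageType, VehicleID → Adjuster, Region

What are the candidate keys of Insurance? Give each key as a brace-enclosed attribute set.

{VehicleID} never appears on the right of any FD, so every key must include it.
{Adjuster, VehicleID} is a candidate key since {Adjuster, VehicleID}⁺ = {Adjuster, AgentID, ClaimID, CoverageType, HolderID, Premium, Region, VehicleID} covers every attribute.
{AgentID, VehicleID} is a candidate key since {AgentID, VehicleID}⁺ = {Adjuster, AgentID, ClaimID, CoverageType, HolderID, Premium, Region, VehicleID} covers every attribute.
No proper subset of any of these is a key, and no other minimal superkey exists.

{Adjuster, VehicleID}, {AgentID, VehicleID}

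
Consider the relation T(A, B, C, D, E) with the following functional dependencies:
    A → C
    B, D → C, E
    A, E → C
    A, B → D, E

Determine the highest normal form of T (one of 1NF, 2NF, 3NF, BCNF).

Candidate key: {A, B}. Prime attributes: {A, B}.
A → C: {A}⁺ = {A, C}, which is not all of the attributes, so the left side is not a superkey — BCNF is violated.
A → C determines the non-prime attribute {C} from a non-superkey — 3NF is violated.
Since {A} ⊂ {A, B} and {A}⁺ ⊇ {C} with {C} non-prime, there is a partial dependency; 2NF fails.

1NF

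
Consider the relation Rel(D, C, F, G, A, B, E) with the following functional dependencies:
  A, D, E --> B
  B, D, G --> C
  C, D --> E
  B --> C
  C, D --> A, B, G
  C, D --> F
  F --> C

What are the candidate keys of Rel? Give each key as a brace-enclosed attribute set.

{A, D, E}, {B, D}, {C, D}, {D, F}

Attributes never on any right-hand side: {D} — every candidate key must contain it.
{B, D} is a candidate key since {B, D}⁺ = {A, B, C, D, E, F, G} covers every attribute.
{C, D} is a candidate key since {C, D}⁺ = {A, B, C, D, E, F, G} covers every attribute.
{D, F} is a candidate key since {D, F}⁺ = {A, B, C, D, E, F, G} covers every attribute.
{A, D, E} is a candidate key since {A, D, E}⁺ = {A, B, C, D, E, F, G} covers every attribute.
Any other superkey properly contains one of these, so there are no further candidate keys.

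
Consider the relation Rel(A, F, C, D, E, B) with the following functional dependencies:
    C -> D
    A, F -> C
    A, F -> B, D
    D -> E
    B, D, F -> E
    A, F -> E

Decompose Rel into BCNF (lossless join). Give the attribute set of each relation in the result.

{A, B, C, F}; {C, D}; {D, E}

Candidate key of the original relation: {A, F}.
{A, B, C, D, E, F}: {C} determines {C, D, E} here but is not a superkey — split on C -> D, E, giving {C, D, E} and {A, B, C, F}.
{C, D, E}: {D} determines {D, E} here but is not a superkey — split on D -> E, giving {D, E} and {C, D}.
{D, E} has no BCNF violation.
{C, D} has no BCNF violation.
{A, B, C, F} has no BCNF violation.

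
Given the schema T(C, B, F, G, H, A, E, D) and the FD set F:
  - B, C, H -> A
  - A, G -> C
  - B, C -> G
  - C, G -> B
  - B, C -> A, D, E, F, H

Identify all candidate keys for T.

{A, G}⁺ = {A, B, C, D, E, F, G, H}, which is every attribute, so {A, G} is a candidate key.
{B, C}⁺ = {A, B, C, D, E, F, G, H}, which is every attribute, so {B, C} is a candidate key.
{C, G}⁺ = {A, B, C, D, E, F, G, H}, which is every attribute, so {C, G} is a candidate key.
No proper subset of any of these is a key, and no other minimal superkey exists.

{A, G}, {B, C}, {C, G}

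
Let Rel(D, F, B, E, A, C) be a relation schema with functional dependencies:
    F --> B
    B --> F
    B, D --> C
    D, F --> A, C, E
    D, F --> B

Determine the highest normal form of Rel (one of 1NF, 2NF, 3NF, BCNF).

Candidate keys: {B, D}, {D, F}. Prime attributes: {B, D, F}.
F --> B breaks BCNF: {F}⁺ = {B, F}, so {F} is not a superkey.
Its right-hand attributes {B} are all prime, as are those of every other non-superkey FD — the relation is in 3NF.

3NF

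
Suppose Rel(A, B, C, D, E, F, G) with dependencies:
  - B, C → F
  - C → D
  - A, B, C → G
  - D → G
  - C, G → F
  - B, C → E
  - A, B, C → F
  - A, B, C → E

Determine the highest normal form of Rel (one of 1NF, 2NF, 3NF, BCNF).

Candidate key: {A, B, C}. Prime attributes: {A, B, C}.
B, C → F: {B, C}⁺ = {B, C, D, E, F, G}, which is not all of the attributes, so the left side is not a superkey — BCNF is violated.
B, C → F has non-prime {F} on the right and a non-superkey on the left, so 3NF fails.
The proper key subset {C} of {A, B, C} determines non-prime {D, F, G}, so the relation is not even in 2NF.

1NF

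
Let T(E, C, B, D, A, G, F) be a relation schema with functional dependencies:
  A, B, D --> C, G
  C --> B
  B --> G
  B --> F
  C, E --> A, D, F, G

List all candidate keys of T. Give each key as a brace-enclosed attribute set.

{A, B, D, E}, {C, E}

{E} never appears on the right of any FD, so every key must include it.
Closure of {C, E} is {A, B, C, D, E, F, G}, the whole schema; {C, E} is a candidate key.
Closure of {A, B, D, E} is {A, B, C, D, E, F, G}, the whole schema; {A, B, D, E} is a candidate key.
Any other superkey properly contains one of these, so there are no further candidate keys.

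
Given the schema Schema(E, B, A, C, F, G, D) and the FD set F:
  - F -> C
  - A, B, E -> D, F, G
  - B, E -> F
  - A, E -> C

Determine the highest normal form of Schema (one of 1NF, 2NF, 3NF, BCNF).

Candidate key: {A, B, E}. Prime attributes: {A, B, E}.
F -> C breaks BCNF: {F}⁺ = {C, F}, so {F} is not a superkey.
Because {C} is non-prime and the left side of F -> C is not a superkey, the relation is not in 3NF.
Since {A, E} ⊂ {A, B, E} and {A, E}⁺ ⊇ {C} with {C} non-prime, there is a partial dependency; 2NF fails.

1NF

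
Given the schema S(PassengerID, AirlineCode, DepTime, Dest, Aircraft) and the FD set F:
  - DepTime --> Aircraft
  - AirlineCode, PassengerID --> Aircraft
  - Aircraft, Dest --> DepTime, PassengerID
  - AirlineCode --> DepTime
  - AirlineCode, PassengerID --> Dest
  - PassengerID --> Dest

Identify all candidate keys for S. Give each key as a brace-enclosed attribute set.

{AirlineCode, Dest}, {AirlineCode, PassengerID}

{AirlineCode} never appears on the right of any FD, so every key must include it.
{AirlineCode, Dest} is a candidate key since {AirlineCode, Dest}⁺ = {Aircraft, AirlineCode, DepTime, Dest, PassengerID} covers every attribute.
{AirlineCode, PassengerID} is a candidate key since {AirlineCode, PassengerID}⁺ = {Aircraft, AirlineCode, DepTime, Dest, PassengerID} covers every attribute.
No proper subset of any of these is a key, and no other minimal superkey exists.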